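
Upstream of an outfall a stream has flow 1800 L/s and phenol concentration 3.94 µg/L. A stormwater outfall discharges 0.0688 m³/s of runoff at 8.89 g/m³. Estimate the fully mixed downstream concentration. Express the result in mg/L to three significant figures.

0.331 mg/L

1800 L/s = 1.8 m³/s.
3.94 µg/L = 0.00394 mg/L.
By mass balance at complete mixing, C = (0.0688·8.89 + 1.8·0.00394) / (0.0688 + 1.8) = 0.6187/1.869 = 0.3311 mg/L.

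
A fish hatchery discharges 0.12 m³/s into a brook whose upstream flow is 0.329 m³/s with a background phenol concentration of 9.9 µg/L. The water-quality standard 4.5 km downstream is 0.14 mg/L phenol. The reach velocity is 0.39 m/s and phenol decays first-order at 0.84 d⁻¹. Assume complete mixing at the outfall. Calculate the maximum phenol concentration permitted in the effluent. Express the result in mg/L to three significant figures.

0.559 mg/L

9.9 µg/L = 0.0099 mg/L.
Travel time to the compliance point: t = 4500/0.39 = 1.154e+04 s = 0.1335 d; decay factor exp(−0.84·0.1335) = 0.8939.
So the concentration just after mixing may be at most 0.14/0.8939 = 0.1566 mg/L.
Mass balance: 0.1566·0.449 = 0.12·Cₑ + 0.329·0.0099.
Cₑ = (0.07032 − 0.003257) / 0.12 = 0.5589 mg/L.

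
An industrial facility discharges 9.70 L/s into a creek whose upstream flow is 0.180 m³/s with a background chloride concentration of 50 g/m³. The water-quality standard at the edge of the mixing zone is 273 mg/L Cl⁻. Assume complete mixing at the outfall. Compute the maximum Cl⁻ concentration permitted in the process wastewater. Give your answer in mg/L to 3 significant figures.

4410 mg/L

9.70 L/s = 0.0097 m³/s.
Mass balance: 273·0.1897 = 0.0097·Cₑ + 0.18·50.
Cₑ = (51.79 − 9) / 0.0097 = 4411 mg/L.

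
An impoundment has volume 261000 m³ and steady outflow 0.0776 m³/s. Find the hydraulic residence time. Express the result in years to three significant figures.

Q = 0.0776 m³/s × 3.156e+07 s/yr = 2.449e+06 m³/yr.
Hydraulic residence time τ = V/Q = 261000/2.449e+06 = 0.1066 yr.

0.107 yr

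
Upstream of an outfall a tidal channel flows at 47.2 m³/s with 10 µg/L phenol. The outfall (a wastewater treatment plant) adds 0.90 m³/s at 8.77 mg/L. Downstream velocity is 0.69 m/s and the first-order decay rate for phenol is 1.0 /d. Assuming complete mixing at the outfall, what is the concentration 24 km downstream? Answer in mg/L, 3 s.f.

10 µg/L = 0.01 mg/L.
After complete mixing, C₀ = (0.9·8.77 + 47.2·0.01) / 48.1 = 0.1739 mg/L.
Travel time t = 2.4e+04 m / 0.69 m/s = 3.478e+04 s = 0.4026 d.
C = 0.1739·exp(−1.0·0.4026) = 0.1739·0.6686 = 0.1163 mg/L.

0.116 mg/L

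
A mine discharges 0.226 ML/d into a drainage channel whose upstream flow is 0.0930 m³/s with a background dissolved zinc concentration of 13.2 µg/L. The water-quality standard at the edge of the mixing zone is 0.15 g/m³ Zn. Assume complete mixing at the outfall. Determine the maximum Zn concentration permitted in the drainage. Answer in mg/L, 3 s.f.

5.01 mg/L

0.226 ML/d = 0.002616 m³/s.
13.2 µg/L = 0.0132 mg/L.
Mass balance: 0.15·0.09562 = 0.002616·Cₑ + 0.093·0.0132.
Cₑ = (0.01434 − 0.001228) / 0.002616 = 5.014 mg/L.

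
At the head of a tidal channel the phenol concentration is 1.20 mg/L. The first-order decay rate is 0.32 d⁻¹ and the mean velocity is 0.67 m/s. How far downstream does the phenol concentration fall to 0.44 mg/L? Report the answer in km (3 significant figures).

From C = C₀·e^(−kt), t = ln(C₀/C)/k = ln(1.20/0.44)/0.32 = 1.003/0.32 = 3.135 d.
Distance = v·t = 0.67 m/s × 2.709e+05 s = 1.815e+05 m = 181.5 km.

181 km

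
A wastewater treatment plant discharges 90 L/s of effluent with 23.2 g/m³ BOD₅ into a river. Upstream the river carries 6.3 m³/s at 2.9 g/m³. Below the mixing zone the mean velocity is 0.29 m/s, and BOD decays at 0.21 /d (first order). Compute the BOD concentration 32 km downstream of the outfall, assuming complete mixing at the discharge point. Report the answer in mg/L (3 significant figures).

90 L/s = 0.09 m³/s.
After complete mixing, C₀ = (0.09·23.2 + 6.3·2.9) / 6.39 = 3.186 mg/L.
Travel time t = 3.2e+04 m / 0.29 m/s = 1.103e+05 s = 1.277 d.
C = 3.186·exp(−0.21·1.277) = 3.186·0.7648 = 2.436 mg/L.

2.44 mg/L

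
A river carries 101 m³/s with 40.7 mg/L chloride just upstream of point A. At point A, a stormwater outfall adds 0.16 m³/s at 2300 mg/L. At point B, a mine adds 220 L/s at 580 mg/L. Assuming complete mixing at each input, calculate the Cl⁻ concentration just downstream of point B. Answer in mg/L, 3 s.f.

45.4 mg/L

After input A: C = (101·40.7 + 0.16·2300) / 101.2 = 44.27 mg/L.
220 L/s = 0.22 m³/s.
After input B: C = (101.2·44.27 + 0.22·580) / 101.4 = 45.44 mg/L.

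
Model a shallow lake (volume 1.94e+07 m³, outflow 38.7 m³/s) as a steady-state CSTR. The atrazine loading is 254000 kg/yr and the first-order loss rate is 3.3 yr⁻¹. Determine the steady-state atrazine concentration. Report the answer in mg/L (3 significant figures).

0.198 mg/L

Outflow Q = 38.7 m³/s × 3.156e+07 s/yr = 1.221e+09 m³/yr.
Steady-state CSTR mass balance: W = Q·C + k·V·C, so C = W/(Q + kV).
Q + kV = 1.221e+09 + 3.3·1.94e+07 = 1.285e+09 m³/yr.
C = 254000/1.285e+09 = 0.0001976 kg/m³ = 0.1976 mg/L.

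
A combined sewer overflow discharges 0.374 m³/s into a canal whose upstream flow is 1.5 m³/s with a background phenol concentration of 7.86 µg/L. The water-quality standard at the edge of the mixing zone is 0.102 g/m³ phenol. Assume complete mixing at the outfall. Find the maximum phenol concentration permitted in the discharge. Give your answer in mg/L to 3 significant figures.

7.86 µg/L = 0.00786 mg/L.
Mass balance: 0.102·1.874 = 0.374·Cₑ + 1.5·0.00786.
Cₑ = (0.1911 − 0.01179) / 0.374 = 0.4796 mg/L.

0.480 mg/L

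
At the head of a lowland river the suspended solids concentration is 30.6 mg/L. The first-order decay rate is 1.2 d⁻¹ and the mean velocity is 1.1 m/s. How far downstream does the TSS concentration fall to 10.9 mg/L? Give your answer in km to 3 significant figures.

81.8 km

From C = C₀·e^(−kt), t = ln(C₀/C)/k = ln(30.6/10.9)/1.2 = 1.032/1.2 = 0.8602 d.
Distance = v·t = 1.1 m/s × 7.432e+04 s = 8.175e+04 m = 81.75 km.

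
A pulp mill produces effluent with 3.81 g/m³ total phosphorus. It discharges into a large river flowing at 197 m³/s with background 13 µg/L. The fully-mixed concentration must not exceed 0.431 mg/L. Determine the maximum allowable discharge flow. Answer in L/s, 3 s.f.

24400 L/s

13 µg/L = 0.013 mg/L.
Mass balance at complete mixing: C_std·(Q_w + Q_r) = Q_w·C_e + Q_r·C_b.
Rearranging, Q_w = Q_r·(C_std − C_b)/(C_e − C_std) = 197·(0.431 − 0.013) / (3.81 − 0.431) = 24.37 m³/s.
= 2.437e+04 L/s.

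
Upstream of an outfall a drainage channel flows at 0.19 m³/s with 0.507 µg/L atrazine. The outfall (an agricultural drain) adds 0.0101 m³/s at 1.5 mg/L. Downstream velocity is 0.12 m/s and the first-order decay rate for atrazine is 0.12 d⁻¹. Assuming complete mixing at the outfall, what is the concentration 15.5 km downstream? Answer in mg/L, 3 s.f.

0.0637 mg/L

0.507 µg/L = 0.000507 mg/L.
After complete mixing, C₀ = (0.0101·1.5 + 0.19·0.000507) / 0.2001 = 0.07619 mg/L.
Travel time t = 1.55e+04 m / 0.12 m/s = 1.292e+05 s = 1.495 d.
C = 0.07619·exp(−0.12·1.495) = 0.07619·0.8358 = 0.06368 mg/L.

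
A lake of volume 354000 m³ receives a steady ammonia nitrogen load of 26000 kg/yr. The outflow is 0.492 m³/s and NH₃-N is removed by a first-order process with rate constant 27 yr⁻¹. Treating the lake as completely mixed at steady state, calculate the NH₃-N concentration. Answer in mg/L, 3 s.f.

Outflow Q = 0.492 m³/s × 3.156e+07 s/yr = 1.553e+07 m³/yr.
Steady-state CSTR mass balance: W = Q·C + k·V·C, so C = W/(Q + kV).
Q + kV = 1.553e+07 + 27·354000 = 2.508e+07 m³/yr.
C = 26000/2.508e+07 = 0.001037 kg/m³ = 1.037 mg/L.

1.04 mg/L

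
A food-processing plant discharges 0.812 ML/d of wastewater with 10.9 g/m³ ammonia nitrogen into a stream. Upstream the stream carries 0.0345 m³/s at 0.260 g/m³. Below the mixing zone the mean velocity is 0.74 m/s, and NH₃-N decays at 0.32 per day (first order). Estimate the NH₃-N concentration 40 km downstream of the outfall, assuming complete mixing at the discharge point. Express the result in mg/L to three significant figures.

0.812 ML/d = 0.009398 m³/s.
After complete mixing, C₀ = (0.009398·10.9 + 0.0345·0.26) / 0.0439 = 2.538 mg/L.
Travel time t = 4e+04 m / 0.74 m/s = 5.405e+04 s = 0.6256 d.
C = 2.538·exp(−0.32·0.6256) = 2.538·0.8186 = 2.077 mg/L.

2.08 mg/L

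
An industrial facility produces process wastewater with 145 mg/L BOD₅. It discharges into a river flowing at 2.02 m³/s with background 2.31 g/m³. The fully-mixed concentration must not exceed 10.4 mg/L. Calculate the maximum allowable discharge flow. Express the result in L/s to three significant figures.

121 L/s

Mass balance at complete mixing: C_std·(Q_w + Q_r) = Q_w·C_e + Q_r·C_b.
Rearranging, Q_w = Q_r·(C_std − C_b)/(C_e − C_std) = 2.02·(10.4 − 2.31) / (145 − 10.4) = 0.1214 m³/s.
= 121.4 L/s.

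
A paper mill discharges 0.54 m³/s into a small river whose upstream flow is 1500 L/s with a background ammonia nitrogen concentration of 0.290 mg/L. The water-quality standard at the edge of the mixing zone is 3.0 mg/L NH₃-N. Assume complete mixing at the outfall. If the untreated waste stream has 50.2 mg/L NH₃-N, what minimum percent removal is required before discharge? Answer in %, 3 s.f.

1500 L/s = 1.5 m³/s.
Mass balance: 3·2.04 = 0.54·Cₑ + 1.5·0.29.
Cₑ = (6.12 − 0.435) / 0.54 = 10.53 mg/L.
Required removal = 1 − 10.53/50.2 = 79.03 %.

79.0 %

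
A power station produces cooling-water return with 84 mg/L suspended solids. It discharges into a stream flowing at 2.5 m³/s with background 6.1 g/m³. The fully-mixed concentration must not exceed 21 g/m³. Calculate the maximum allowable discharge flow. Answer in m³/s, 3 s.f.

Mass balance at complete mixing: C_std·(Q_w + Q_r) = Q_w·C_e + Q_r·C_b.
Rearranging, Q_w = Q_r·(C_std − C_b)/(C_e − C_std) = 2.5·(21 − 6.1) / (84 − 21) = 0.5913 m³/s.

0.591 m³/s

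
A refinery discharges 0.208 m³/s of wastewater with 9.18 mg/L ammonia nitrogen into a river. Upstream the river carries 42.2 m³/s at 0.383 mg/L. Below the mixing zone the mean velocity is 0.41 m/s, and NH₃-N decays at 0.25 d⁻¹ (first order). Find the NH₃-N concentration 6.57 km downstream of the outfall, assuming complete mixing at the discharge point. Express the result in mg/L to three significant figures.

After complete mixing, C₀ = (0.208·9.18 + 42.2·0.383) / 42.41 = 0.4261 mg/L.
Travel time t = 6570 m / 0.41 m/s = 1.602e+04 s = 0.1855 d.
C = 0.4261·exp(−0.25·0.1855) = 0.4261·0.9547 = 0.4068 mg/L.

0.407 mg/L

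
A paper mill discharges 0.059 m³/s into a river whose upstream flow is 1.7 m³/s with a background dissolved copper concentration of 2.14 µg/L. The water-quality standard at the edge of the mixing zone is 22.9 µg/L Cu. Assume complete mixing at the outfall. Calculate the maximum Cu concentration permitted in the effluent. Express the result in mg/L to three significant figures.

2.14 µg/L = 0.00214 mg/L.
22.9 µg/L = 0.0229 mg/L.
Mass balance: 0.0229·1.759 = 0.059·Cₑ + 1.7·0.00214.
Cₑ = (0.04028 − 0.003638) / 0.059 = 0.6211 mg/L.

0.621 mg/L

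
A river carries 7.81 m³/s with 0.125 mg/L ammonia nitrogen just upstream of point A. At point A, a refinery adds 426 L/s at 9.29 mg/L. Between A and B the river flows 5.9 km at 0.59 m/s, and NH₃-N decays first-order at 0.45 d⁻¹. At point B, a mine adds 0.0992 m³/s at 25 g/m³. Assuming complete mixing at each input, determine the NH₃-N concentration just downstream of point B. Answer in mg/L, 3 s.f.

426 L/s = 0.426 m³/s.
After input A: C = (7.81·0.125 + 0.426·9.29) / 8.236 = 0.5991 mg/L.
Over the 5.9 km reach to input B (t = 1e+04 s = 0.1157 d), decay gives C = 0.5991·exp(−0.45·0.1157) = 0.5686 mg/L.
After input B: C = (8.236·0.5686 + 0.0992·25) / 8.335 = 0.8594 mg/L.

0.859 mg/L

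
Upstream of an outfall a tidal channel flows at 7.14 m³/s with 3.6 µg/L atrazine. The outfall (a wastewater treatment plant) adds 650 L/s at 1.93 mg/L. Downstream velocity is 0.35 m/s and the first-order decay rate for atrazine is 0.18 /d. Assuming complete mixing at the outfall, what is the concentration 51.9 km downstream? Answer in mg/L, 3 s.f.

0.121 mg/L

650 L/s = 0.65 m³/s.
3.6 µg/L = 0.0036 mg/L.
After complete mixing, C₀ = (0.65·1.93 + 7.14·0.0036) / 7.79 = 0.1643 mg/L.
Travel time t = 5.19e+04 m / 0.35 m/s = 1.483e+05 s = 1.716 d.
C = 0.1643·exp(−0.18·1.716) = 0.1643·0.7342 = 0.1207 mg/L.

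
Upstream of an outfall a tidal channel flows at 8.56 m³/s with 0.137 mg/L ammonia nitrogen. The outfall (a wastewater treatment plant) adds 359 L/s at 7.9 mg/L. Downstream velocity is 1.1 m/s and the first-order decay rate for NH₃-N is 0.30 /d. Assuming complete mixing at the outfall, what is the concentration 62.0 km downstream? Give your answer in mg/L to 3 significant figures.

0.370 mg/L

359 L/s = 0.359 m³/s.
After complete mixing, C₀ = (0.359·7.9 + 8.56·0.137) / 8.919 = 0.4495 mg/L.
Travel time t = 6.2e+04 m / 1.1 m/s = 5.636e+04 s = 0.6524 d.
C = 0.4495·exp(−0.30·0.6524) = 0.4495·0.8223 = 0.3696 mg/L.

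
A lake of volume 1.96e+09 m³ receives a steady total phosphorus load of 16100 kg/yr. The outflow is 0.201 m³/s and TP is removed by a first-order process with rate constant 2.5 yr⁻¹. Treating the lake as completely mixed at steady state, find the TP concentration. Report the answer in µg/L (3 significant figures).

3.28 µg/L

Outflow Q = 0.201 m³/s × 3.156e+07 s/yr = 6.343e+06 m³/yr.
Steady-state CSTR mass balance: W = Q·C + k·V·C, so C = W/(Q + kV).
Q + kV = 6.343e+06 + 2.5·1.96e+09 = 4.906e+09 m³/yr.
C = 16100/4.906e+09 = 3.281e-06 kg/m³ = 0.003281 mg/L = 3.281 µg/L.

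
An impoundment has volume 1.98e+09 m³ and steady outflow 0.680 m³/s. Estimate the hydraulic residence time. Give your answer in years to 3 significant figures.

Q = 0.680 m³/s × 3.156e+07 s/yr = 2.146e+07 m³/yr.
Hydraulic residence time τ = V/Q = 1.98e+09/2.146e+07 = 92.27 yr.

92.3 yr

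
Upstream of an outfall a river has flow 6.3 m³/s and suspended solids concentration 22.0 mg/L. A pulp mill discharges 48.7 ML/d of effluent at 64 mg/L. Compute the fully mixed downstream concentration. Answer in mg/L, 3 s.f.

25.4 mg/L

48.7 ML/d = 0.5637 m³/s.
Conservation of mass across the mixing zone: C = (0.5637·64 + 6.3·22) / (0.5637 + 6.3) = 174.7/6.864 = 25.45 mg/L.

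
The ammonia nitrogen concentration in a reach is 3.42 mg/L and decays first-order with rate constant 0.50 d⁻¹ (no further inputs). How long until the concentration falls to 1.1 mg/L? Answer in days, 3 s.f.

2.27 d

t = ln(C₀/C)/k = ln(3.42/1.1)/0.50 = 1.134/0.50 = 2.269 d.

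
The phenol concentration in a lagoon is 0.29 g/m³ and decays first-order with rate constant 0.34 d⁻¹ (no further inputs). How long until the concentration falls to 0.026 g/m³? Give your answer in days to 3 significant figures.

t = ln(C₀/C)/k = ln(0.29/0.026)/0.34 = 2.412/0.34 = 7.093 d.

7.09 d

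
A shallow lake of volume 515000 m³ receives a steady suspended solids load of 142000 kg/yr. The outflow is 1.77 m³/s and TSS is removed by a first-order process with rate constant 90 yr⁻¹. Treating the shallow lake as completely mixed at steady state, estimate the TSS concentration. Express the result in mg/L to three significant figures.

1.39 mg/L

Outflow Q = 1.77 m³/s × 3.156e+07 s/yr = 5.586e+07 m³/yr.
Steady-state CSTR mass balance: W = Q·C + k·V·C, so C = W/(Q + kV).
Q + kV = 5.586e+07 + 90·515000 = 1.022e+08 m³/yr.
C = 142000/1.022e+08 = 0.001389 kg/m³ = 1.389 mg/L.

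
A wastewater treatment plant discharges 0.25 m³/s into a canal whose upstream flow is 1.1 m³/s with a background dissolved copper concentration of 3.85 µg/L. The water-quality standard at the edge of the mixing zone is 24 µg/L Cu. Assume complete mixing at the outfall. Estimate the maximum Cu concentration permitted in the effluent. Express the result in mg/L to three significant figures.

0.113 mg/L

3.85 µg/L = 0.00385 mg/L.
24 µg/L = 0.024 mg/L.
Mass balance: 0.024·1.35 = 0.25·Cₑ + 1.1·0.00385.
Cₑ = (0.0324 − 0.004235) / 0.25 = 0.1127 mg/L.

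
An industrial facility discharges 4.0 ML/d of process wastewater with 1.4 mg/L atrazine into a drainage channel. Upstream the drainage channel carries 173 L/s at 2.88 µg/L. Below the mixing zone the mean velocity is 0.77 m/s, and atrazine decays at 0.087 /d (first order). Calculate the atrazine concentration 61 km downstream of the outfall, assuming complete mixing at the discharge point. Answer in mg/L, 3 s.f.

4.0 ML/d = 0.0463 m³/s.
173 L/s = 0.173 m³/s.
2.88 µg/L = 0.00288 mg/L.
After complete mixing, C₀ = (0.0463·1.4 + 0.173·0.00288) / 0.2193 = 0.2978 mg/L.
Travel time t = 6.1e+04 m / 0.77 m/s = 7.922e+04 s = 0.9169 d.
C = 0.2978·exp(−0.087·0.9169) = 0.2978·0.9233 = 0.275 mg/L.

0.275 mg/L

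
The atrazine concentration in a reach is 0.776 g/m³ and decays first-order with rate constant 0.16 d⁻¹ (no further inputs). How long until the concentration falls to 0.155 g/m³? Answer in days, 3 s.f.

10.1 d

t = ln(C₀/C)/k = ln(0.776/0.155)/0.16 = 1.611/0.16 = 10.07 d.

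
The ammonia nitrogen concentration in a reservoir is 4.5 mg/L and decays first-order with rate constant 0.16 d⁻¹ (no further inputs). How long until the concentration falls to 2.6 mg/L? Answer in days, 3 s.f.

3.43 d

t = ln(C₀/C)/k = ln(4.5/2.6)/0.16 = 0.5486/0.16 = 3.429 d.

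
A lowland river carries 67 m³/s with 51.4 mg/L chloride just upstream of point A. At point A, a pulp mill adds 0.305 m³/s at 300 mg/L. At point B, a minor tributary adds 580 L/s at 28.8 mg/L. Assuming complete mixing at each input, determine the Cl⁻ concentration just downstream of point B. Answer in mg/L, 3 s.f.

52.3 mg/L

After input A: C = (67·51.4 + 0.305·300) / 67.31 = 52.53 mg/L.
580 L/s = 0.58 m³/s.
After input B: C = (67.31·52.53 + 0.58·28.8) / 67.89 = 52.32 mg/L.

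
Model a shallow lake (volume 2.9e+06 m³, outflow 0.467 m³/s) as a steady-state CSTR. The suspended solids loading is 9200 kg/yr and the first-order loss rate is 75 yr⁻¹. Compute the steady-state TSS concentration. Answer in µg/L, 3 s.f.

39.6 µg/L

Outflow Q = 0.467 m³/s × 3.156e+07 s/yr = 1.474e+07 m³/yr.
Steady-state CSTR mass balance: W = Q·C + k·V·C, so C = W/(Q + kV).
Q + kV = 1.474e+07 + 75·2.9e+06 = 2.322e+08 m³/yr.
C = 9200/2.322e+08 = 3.961e-05 kg/m³ = 0.03961 mg/L = 39.61 µg/L.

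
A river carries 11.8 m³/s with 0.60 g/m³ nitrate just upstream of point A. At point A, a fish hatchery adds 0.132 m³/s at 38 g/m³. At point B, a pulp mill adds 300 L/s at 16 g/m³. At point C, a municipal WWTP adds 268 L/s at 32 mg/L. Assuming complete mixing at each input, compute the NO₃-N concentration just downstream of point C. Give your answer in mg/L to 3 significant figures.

After input A: C = (11.8·0.6 + 0.132·38) / 11.93 = 1.014 mg/L.
300 L/s = 0.3 m³/s.
After input B: C = (11.93·1.014 + 0.3·16) / 12.23 = 1.381 mg/L.
268 L/s = 0.268 m³/s.
After input C: C = (12.23·1.381 + 0.268·32) / 12.5 = 2.038 mg/L.

2.04 mg/L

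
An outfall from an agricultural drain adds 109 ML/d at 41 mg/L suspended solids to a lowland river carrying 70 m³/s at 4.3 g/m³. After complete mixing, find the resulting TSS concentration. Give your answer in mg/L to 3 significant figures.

109 ML/d = 1.262 m³/s.
By mass balance at complete mixing, C = (1.262·41 + 70·4.3) / (1.262 + 70) = 352.7/71.26 = 4.95 mg/L.

4.95 mg/L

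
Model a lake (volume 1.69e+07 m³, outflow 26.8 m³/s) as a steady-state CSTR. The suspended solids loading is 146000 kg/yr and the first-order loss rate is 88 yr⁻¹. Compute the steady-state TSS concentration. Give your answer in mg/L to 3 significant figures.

0.0626 mg/L

Outflow Q = 26.8 m³/s × 3.156e+07 s/yr = 8.457e+08 m³/yr.
Steady-state CSTR mass balance: W = Q·C + k·V·C, so C = W/(Q + kV).
Q + kV = 8.457e+08 + 88·1.69e+07 = 2.333e+09 m³/yr.
C = 146000/2.333e+09 = 6.258e-05 kg/m³ = 0.06258 mg/L.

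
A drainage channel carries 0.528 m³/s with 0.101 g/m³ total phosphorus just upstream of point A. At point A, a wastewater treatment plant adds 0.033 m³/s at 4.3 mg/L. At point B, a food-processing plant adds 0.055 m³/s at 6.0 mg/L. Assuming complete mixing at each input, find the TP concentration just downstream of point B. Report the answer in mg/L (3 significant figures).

0.853 mg/L

After input A: C = (0.528·0.101 + 0.033·4.3) / 0.561 = 0.348 mg/L.
After input B: C = (0.561·0.348 + 0.055·6) / 0.616 = 0.8526 mg/L.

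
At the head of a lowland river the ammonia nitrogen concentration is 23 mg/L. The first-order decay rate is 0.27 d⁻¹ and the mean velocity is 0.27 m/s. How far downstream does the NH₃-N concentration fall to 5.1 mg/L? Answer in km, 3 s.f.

From C = C₀·e^(−kt), t = ln(C₀/C)/k = ln(23/5.1)/0.27 = 1.506/0.27 = 5.579 d.
Distance = v·t = 0.27 m/s × 4.82e+05 s = 1.301e+05 m = 130.1 km.

130 km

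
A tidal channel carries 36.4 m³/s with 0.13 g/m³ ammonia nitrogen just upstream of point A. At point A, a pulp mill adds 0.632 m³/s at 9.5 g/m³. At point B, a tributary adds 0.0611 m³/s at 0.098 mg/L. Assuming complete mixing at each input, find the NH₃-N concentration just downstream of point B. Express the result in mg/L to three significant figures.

0.290 mg/L

After input A: C = (36.4·0.13 + 0.632·9.5) / 37.03 = 0.2899 mg/L.
After input B: C = (37.03·0.2899 + 0.0611·0.098) / 37.09 = 0.2896 mg/L.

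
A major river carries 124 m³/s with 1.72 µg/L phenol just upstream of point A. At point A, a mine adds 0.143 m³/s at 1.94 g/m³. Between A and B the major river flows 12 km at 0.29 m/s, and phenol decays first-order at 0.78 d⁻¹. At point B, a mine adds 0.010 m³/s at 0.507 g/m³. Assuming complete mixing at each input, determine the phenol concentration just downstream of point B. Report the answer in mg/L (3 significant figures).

1.72 µg/L = 0.00172 mg/L.
After input A: C = (124·0.00172 + 0.143·1.94) / 124.1 = 0.003953 mg/L.
Over the 12 km reach to input B (t = 4.138e+04 s = 0.4789 d), decay gives C = 0.003953·exp(−0.78·0.4789) = 0.002721 mg/L.
After input B: C = (124.1·0.002721 + 0.01·0.507) / 124.2 = 0.002761 mg/L.

0.00276 mg/L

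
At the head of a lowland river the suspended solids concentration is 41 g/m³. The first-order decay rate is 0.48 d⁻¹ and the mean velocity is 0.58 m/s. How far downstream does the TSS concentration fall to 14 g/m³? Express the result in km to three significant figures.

112 km

From C = C₀·e^(−kt), t = ln(C₀/C)/k = ln(41/14)/0.48 = 1.075/0.48 = 2.239 d.
Distance = v·t = 0.58 m/s × 1.934e+05 s = 1.122e+05 m = 112.2 km.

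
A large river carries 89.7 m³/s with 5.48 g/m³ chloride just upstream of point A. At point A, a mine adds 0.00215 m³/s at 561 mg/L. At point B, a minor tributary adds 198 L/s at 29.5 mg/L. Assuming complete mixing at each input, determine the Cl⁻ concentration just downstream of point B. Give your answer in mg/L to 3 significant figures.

5.55 mg/L

After input A: C = (89.7·5.48 + 0.00215·561) / 89.7 = 5.493 mg/L.
198 L/s = 0.198 m³/s.
After input B: C = (89.7·5.493 + 0.198·29.5) / 89.9 = 5.546 mg/L.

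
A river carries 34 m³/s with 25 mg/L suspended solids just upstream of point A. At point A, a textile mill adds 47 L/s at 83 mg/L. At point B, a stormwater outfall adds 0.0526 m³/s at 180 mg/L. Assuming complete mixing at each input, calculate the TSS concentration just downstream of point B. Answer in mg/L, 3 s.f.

47 L/s = 0.047 m³/s.
After input A: C = (34·25 + 0.047·83) / 34.05 = 25.08 mg/L.
After input B: C = (34.05·25.08 + 0.0526·180) / 34.1 = 25.32 mg/L.

25.3 mg/L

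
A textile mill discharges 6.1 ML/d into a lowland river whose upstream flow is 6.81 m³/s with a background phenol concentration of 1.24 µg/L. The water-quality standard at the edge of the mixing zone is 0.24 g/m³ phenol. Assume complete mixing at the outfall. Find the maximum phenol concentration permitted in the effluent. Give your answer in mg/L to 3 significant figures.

6.1 ML/d = 0.0706 m³/s.
1.24 µg/L = 0.00124 mg/L.
Mass balance: 0.24·6.881 = 0.0706·Cₑ + 6.81·0.00124.
Cₑ = (1.651 − 0.008444) / 0.0706 = 23.27 mg/L.

23.3 mg/L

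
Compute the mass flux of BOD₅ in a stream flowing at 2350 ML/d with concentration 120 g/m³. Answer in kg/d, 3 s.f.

2350 ML/d = 27.2 m³/s.
Mass flux = Q·C = 27.2 m³/s × 120 g/m³ = 3264 g/s.
= 3264 g/s × 86.4 = 2.82e+05 kg/d.

282000 kg/d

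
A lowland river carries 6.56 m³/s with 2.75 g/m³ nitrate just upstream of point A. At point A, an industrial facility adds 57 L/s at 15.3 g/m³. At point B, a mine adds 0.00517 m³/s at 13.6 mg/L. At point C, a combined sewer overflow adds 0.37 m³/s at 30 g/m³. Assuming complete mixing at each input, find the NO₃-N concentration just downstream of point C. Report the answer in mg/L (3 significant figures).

57 L/s = 0.057 m³/s.
After input A: C = (6.56·2.75 + 0.057·15.3) / 6.617 = 2.858 mg/L.
After input B: C = (6.617·2.858 + 0.00517·13.6) / 6.622 = 2.866 mg/L.
After input C: C = (6.622·2.866 + 0.37·30) / 6.992 = 4.302 mg/L.

4.30 mg/L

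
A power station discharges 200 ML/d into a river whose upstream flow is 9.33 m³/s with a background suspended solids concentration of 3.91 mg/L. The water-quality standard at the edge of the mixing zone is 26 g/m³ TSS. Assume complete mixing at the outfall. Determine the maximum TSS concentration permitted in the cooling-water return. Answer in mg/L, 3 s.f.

115 mg/L

200 ML/d = 2.315 m³/s.
Mass balance: 26·11.64 = 2.315·Cₑ + 9.33·3.91.
Cₑ = (302.8 − 36.48) / 2.315 = 115 mg/L.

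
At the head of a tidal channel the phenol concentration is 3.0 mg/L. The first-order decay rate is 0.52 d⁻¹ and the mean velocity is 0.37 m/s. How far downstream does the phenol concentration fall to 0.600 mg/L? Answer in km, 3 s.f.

98.9 km

From C = C₀·e^(−kt), t = ln(C₀/C)/k = ln(3.0/0.600)/0.52 = 1.609/0.52 = 3.095 d.
Distance = v·t = 0.37 m/s × 2.674e+05 s = 9.894e+04 m = 98.94 km.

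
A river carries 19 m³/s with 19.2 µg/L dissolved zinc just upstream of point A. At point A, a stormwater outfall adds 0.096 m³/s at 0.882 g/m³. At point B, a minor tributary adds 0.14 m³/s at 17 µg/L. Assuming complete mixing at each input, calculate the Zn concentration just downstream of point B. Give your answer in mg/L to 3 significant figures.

19.2 µg/L = 0.0192 mg/L.
After input A: C = (19·0.0192 + 0.096·0.882) / 19.1 = 0.02354 mg/L.
17 µg/L = 0.017 mg/L.
After input B: C = (19.1·0.02354 + 0.14·0.017) / 19.24 = 0.02349 mg/L.

0.0235 mg/L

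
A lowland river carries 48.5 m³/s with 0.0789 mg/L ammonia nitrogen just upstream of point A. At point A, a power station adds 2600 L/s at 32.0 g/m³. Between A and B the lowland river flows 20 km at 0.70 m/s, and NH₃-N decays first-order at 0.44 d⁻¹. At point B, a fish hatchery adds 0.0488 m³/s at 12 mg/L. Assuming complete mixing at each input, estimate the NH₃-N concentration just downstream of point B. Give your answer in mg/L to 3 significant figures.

2600 L/s = 2.6 m³/s.
After input A: C = (48.5·0.0789 + 2.6·32) / 51.1 = 1.703 mg/L.
Over the 20 km reach to input B (t = 2.857e+04 s = 0.3307 d), decay gives C = 1.703·exp(−0.44·0.3307) = 1.472 mg/L.
After input B: C = (51.1·1.472 + 0.0488·12) / 51.15 = 1.482 mg/L.

1.48 mg/L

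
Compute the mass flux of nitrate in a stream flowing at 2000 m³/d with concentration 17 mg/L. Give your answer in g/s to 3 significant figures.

0.394 g/s

2000 m³/d = 0.02315 m³/s.
Mass flux = Q·C = 0.02315 m³/s × 17 g/m³ = 0.3935 g/s.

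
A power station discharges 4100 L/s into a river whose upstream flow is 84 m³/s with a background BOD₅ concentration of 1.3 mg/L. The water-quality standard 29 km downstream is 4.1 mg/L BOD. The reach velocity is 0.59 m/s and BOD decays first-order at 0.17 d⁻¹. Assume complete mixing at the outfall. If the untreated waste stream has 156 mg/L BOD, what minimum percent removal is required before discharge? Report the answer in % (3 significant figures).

4100 L/s = 4.1 m³/s.
Travel time to the compliance point: t = 2.9e+04/0.59 = 4.915e+04 s = 0.5689 d; decay factor exp(−0.17·0.5689) = 0.9078.
So the concentration just after mixing may be at most 4.1/0.9078 = 4.516 mg/L.
Mass balance: 4.516·88.1 = 4.1·Cₑ + 84·1.3.
Cₑ = (397.9 − 109.2) / 4.1 = 70.41 mg/L.
Required removal = 1 − 70.41/156 = 54.86 %.

54.9 %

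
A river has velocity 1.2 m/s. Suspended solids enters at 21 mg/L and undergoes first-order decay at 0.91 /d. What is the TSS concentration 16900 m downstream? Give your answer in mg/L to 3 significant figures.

18.1 mg/L

Travel time t = 16900 m / 1.2 m/s = 1.69e+04/1.2 = 1.408e+04 s = 0.163 d.
First-order decay: C = 21·exp(−0.91·0.163) = 21·0.8621 = 18.11 mg/L.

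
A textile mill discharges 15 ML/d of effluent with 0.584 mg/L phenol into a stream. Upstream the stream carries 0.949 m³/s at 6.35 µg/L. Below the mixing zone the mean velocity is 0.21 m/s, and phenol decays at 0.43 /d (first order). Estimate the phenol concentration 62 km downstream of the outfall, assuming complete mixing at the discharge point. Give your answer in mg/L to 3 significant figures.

0.0220 mg/L

15 ML/d = 0.1736 m³/s.
6.35 µg/L = 0.00635 mg/L.
After complete mixing, C₀ = (0.1736·0.584 + 0.949·0.00635) / 1.123 = 0.09568 mg/L.
Travel time t = 6.2e+04 m / 0.21 m/s = 2.952e+05 s = 3.417 d.
C = 0.09568·exp(−0.43·3.417) = 0.09568·0.2301 = 0.02201 mg/L.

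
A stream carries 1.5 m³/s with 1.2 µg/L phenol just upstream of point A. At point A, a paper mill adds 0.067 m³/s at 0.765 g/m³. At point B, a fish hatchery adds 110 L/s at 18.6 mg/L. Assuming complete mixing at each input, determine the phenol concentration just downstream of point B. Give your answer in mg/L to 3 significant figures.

1.25 mg/L

1.2 µg/L = 0.0012 mg/L.
After input A: C = (1.5·0.0012 + 0.067·0.765) / 1.567 = 0.03386 mg/L.
110 L/s = 0.11 m³/s.
After input B: C = (1.567·0.03386 + 0.11·18.6) / 1.677 = 1.252 mg/L.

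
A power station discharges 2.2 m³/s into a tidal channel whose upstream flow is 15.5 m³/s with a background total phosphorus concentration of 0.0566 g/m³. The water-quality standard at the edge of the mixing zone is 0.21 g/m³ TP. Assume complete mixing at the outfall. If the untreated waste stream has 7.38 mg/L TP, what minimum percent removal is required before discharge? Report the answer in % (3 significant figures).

82.5 %

Mass balance: 0.21·17.7 = 2.2·Cₑ + 15.5·0.0566.
Cₑ = (3.717 − 0.8773) / 2.2 = 1.291 mg/L.
Required removal = 1 − 1.291/7.38 = 82.51 %.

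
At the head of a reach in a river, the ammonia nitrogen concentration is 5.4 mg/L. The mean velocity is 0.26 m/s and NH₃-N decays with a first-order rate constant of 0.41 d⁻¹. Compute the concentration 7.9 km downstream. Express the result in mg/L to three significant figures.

4.67 mg/L

Travel time t = 7.9 km / 0.26 m/s = 7900/0.26 = 3.038e+04 s = 0.3517 d.
First-order decay: C = 5.4·exp(−0.41·0.3517) = 5.4·0.8657 = 4.675 mg/L.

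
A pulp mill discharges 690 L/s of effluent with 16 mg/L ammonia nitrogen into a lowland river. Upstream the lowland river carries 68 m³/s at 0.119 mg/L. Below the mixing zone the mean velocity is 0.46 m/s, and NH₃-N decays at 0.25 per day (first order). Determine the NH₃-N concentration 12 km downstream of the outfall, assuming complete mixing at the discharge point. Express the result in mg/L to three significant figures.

690 L/s = 0.69 m³/s.
After complete mixing, C₀ = (0.69·16 + 68·0.119) / 68.69 = 0.2785 mg/L.
Travel time t = 1.2e+04 m / 0.46 m/s = 2.609e+04 s = 0.3019 d.
C = 0.2785·exp(−0.25·0.3019) = 0.2785·0.9273 = 0.2583 mg/L.

0.258 mg/L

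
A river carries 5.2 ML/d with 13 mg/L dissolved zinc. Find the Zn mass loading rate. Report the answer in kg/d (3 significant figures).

5.2 ML/d = 0.06019 m³/s.
Mass flux = Q·C = 0.06019 m³/s × 13 g/m³ = 0.7824 g/s.
= 0.7824 g/s × 86.4 = 67.6 kg/d.

67.6 kg/d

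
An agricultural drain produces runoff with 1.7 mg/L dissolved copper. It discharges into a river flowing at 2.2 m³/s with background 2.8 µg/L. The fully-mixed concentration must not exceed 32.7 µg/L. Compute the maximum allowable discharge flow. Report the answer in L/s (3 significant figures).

2.8 µg/L = 0.0028 mg/L.
32.7 µg/L = 0.0327 mg/L.
Mass balance at complete mixing: C_std·(Q_w + Q_r) = Q_w·C_e + Q_r·C_b.
Rearranging, Q_w = Q_r·(C_std − C_b)/(C_e − C_std) = 2.2·(0.0327 − 0.0028) / (1.7 − 0.0327) = 0.03945 m³/s.
= 39.45 L/s.

39.5 L/s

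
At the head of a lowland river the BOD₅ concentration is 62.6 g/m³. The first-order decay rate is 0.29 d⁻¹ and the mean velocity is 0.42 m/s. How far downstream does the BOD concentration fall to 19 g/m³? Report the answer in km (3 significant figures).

149 km

From C = C₀·e^(−kt), t = ln(C₀/C)/k = ln(62.6/19)/0.29 = 1.192/0.29 = 4.111 d.
Distance = v·t = 0.42 m/s × 3.552e+05 s = 1.492e+05 m = 149.2 km.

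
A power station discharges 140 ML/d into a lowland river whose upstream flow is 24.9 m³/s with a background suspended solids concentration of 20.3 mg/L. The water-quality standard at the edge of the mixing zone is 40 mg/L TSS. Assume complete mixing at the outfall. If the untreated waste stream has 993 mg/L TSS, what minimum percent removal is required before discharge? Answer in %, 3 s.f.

140 ML/d = 1.62 m³/s.
Mass balance: 40·26.52 = 1.62·Cₑ + 24.9·20.3.
Cₑ = (1061 − 505.5) / 1.62 = 342.7 mg/L.
Required removal = 1 − 342.7/993 = 65.49 %.

65.5 %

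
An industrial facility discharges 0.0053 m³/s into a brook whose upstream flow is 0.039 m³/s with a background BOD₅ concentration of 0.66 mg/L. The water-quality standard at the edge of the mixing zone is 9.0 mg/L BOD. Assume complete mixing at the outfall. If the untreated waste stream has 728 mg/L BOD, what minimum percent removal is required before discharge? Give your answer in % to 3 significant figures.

90.3 %

Mass balance: 9·0.0443 = 0.0053·Cₑ + 0.039·0.66.
Cₑ = (0.3987 − 0.02574) / 0.0053 = 70.37 mg/L.
Required removal = 1 − 70.37/728 = 90.33 %.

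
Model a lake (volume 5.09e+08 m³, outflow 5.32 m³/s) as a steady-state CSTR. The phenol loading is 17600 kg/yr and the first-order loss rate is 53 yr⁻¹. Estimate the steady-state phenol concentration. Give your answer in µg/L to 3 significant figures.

0.648 µg/L

Outflow Q = 5.32 m³/s × 3.156e+07 s/yr = 1.679e+08 m³/yr.
Steady-state CSTR mass balance: W = Q·C + k·V·C, so C = W/(Q + kV).
Q + kV = 1.679e+08 + 53·5.09e+08 = 2.714e+10 m³/yr.
C = 17600/2.714e+10 = 6.484e-07 kg/m³ = 0.0006484 mg/L = 0.6484 µg/L.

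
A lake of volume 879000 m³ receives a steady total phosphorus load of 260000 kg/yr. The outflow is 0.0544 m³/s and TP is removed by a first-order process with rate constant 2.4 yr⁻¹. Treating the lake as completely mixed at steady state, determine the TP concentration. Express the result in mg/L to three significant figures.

68.0 mg/L

Outflow Q = 0.0544 m³/s × 3.156e+07 s/yr = 1.717e+06 m³/yr.
Steady-state CSTR mass balance: W = Q·C + k·V·C, so C = W/(Q + kV).
Q + kV = 1.717e+06 + 2.4·879000 = 3.826e+06 m³/yr.
C = 260000/3.826e+06 = 0.06795 kg/m³ = 67.95 mg/L.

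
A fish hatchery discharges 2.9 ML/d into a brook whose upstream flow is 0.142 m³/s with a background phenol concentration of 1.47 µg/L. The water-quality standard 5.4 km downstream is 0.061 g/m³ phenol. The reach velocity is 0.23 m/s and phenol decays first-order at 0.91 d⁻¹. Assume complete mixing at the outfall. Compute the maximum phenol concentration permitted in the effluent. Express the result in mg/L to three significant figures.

0.402 mg/L

2.9 ML/d = 0.03356 m³/s.
1.47 µg/L = 0.00147 mg/L.
Travel time to the compliance point: t = 5400/0.23 = 2.348e+04 s = 0.2717 d; decay factor exp(−0.91·0.2717) = 0.7809.
So the concentration just after mixing may be at most 0.061/0.7809 = 0.07811 mg/L.
Mass balance: 0.07811·0.1756 = 0.03356·Cₑ + 0.142·0.00147.
Cₑ = (0.01371 − 0.0002087) / 0.03356 = 0.4024 mg/L.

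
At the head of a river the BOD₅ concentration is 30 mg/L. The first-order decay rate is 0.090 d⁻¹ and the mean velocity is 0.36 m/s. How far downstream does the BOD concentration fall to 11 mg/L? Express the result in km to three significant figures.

347 km

From C = C₀·e^(−kt), t = ln(C₀/C)/k = ln(30/11)/0.090 = 1.003/0.090 = 11.15 d.
Distance = v·t = 0.36 m/s × 9.632e+05 s = 3.467e+05 m = 346.7 km.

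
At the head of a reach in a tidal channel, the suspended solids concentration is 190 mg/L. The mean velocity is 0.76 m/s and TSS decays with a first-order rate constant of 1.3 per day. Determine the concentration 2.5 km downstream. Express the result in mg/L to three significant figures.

Travel time t = 2.5 km / 0.76 m/s = 2500/0.76 = 3289 s = 0.03807 d.
First-order decay: C = 190·exp(−1.3·0.03807) = 190·0.9517 = 180.8 mg/L.

181 mg/L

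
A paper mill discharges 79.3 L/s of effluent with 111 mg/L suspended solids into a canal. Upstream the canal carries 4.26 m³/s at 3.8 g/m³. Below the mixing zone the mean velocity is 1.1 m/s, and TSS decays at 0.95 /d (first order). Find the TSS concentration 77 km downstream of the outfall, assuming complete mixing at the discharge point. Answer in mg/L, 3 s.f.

2.67 mg/L

79.3 L/s = 0.0793 m³/s.
After complete mixing, C₀ = (0.0793·111 + 4.26·3.8) / 4.339 = 5.759 mg/L.
Travel time t = 7.7e+04 m / 1.1 m/s = 7e+04 s = 0.8102 d.
C = 5.759·exp(−0.95·0.8102) = 5.759·0.4632 = 2.667 mg/L.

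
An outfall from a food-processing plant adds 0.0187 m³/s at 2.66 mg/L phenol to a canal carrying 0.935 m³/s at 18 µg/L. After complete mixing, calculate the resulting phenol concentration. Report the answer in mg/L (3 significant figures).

18 µg/L = 0.018 mg/L.
Flow-weighted mixing gives C = (0.0187·2.66 + 0.935·0.018) / (0.0187 + 0.935) = 0.06657/0.9537 = 0.0698 mg/L.

0.0698 mg/L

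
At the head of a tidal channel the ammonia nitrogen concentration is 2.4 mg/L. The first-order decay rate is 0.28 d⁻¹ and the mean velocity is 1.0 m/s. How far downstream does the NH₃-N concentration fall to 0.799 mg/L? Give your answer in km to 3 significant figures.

From C = C₀·e^(−kt), t = ln(C₀/C)/k = ln(2.4/0.799)/0.28 = 1.1/0.28 = 3.928 d.
Distance = v·t = 1.0 m/s × 3.394e+05 s = 3.394e+05 m = 339.4 km.

339 km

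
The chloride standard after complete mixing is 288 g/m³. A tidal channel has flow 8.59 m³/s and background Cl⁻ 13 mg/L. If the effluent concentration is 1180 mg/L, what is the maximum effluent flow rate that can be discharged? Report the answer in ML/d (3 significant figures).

229 ML/d

Mass balance at complete mixing: C_std·(Q_w + Q_r) = Q_w·C_e + Q_r·C_b.
Rearranging, Q_w = Q_r·(C_std − C_b)/(C_e − C_std) = 8.59·(288 − 13) / (1180 − 288) = 2.648 m³/s.
= 228.8 ML/d.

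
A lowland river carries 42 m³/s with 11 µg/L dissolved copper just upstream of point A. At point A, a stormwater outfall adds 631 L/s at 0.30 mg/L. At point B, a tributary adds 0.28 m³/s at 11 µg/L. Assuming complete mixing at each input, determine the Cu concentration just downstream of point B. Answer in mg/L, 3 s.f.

0.0152 mg/L

11 µg/L = 0.011 mg/L.
631 L/s = 0.631 m³/s.
After input A: C = (42·0.011 + 0.631·0.3) / 42.63 = 0.01528 mg/L.
11 µg/L = 0.011 mg/L.
After input B: C = (42.63·0.01528 + 0.28·0.011) / 42.91 = 0.01525 mg/L.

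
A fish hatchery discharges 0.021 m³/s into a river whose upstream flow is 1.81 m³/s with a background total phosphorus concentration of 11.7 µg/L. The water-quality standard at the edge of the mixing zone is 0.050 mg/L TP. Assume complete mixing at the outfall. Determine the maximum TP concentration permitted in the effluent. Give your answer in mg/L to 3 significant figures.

11.7 µg/L = 0.0117 mg/L.
Mass balance: 0.05·1.831 = 0.021·Cₑ + 1.81·0.0117.
Cₑ = (0.09155 − 0.02118) / 0.021 = 3.351 mg/L.

3.35 mg/L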